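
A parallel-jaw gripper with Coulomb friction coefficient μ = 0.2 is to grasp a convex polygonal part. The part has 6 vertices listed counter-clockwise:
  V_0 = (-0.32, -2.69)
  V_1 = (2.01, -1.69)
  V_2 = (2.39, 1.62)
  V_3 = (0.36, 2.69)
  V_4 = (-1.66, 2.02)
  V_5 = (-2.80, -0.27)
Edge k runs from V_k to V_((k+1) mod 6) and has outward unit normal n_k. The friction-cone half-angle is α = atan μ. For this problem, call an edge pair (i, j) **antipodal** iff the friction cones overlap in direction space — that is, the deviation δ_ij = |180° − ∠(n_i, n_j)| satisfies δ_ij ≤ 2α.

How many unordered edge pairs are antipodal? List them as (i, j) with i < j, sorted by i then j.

α = atan 0.2 = 11.31°;  2α = 22.62°
n_0 = (+0.3944, -0.9189)
n_1 = (+0.9935, -0.1141)
n_2 = (+0.4663, +0.8846)
n_3 = (-0.3148, +0.9492)
n_4 = (-0.8952, +0.4456)
n_5 = (-0.6984, -0.7157)
  (0,1): δ = 119.78°  ·
  (0,2): δ = 51.02°  ·
  (0,3): δ = 4.88°  ✓
  (0,4): δ = 40.31°  ·
  (0,5): δ = 112.47°  ·
  (1,2): δ = 111.24°  ·
  (1,3): δ = 65.10°  ·
  (1,4): δ = 19.92°  ✓
  (1,5): δ = 52.25°  ·
  (2,3): δ = 133.86°  ·
  (2,4): δ = 88.67°  ·
  (2,5): δ = 16.51°  ✓
  (3,4): δ = 134.81°  ·
  (3,5): δ = 62.65°  ·
  (4,5): δ = 107.83°  ·
antipodal pairs: 3

count = 3; pairs: (0,3), (1,4), (2,5)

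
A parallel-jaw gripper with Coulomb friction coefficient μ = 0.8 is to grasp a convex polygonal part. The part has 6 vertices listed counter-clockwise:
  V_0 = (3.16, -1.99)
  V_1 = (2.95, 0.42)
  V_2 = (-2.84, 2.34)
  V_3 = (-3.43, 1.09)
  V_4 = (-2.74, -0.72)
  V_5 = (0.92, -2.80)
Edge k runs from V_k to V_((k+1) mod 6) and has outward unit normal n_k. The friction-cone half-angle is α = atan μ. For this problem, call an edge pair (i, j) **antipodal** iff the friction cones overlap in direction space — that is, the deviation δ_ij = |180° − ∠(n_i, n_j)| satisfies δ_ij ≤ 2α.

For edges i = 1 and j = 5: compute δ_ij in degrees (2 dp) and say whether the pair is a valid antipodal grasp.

α = atan 0.8 = 38.66°;  2α = 77.32°
edge 1: e_1 = (-5.79, +1.92);  n_1 = (+0.3148, +0.9492)
edge 5: e_5 = (+2.24, +0.81);  n_5 = (+0.3401, -0.9404)
∠(n_1, n_5) = 141.77°
δ = |180° − 141.77°| = 38.23°
38.23° ≤ 2α = 77.32°  →  valid

δ = 38.23°, valid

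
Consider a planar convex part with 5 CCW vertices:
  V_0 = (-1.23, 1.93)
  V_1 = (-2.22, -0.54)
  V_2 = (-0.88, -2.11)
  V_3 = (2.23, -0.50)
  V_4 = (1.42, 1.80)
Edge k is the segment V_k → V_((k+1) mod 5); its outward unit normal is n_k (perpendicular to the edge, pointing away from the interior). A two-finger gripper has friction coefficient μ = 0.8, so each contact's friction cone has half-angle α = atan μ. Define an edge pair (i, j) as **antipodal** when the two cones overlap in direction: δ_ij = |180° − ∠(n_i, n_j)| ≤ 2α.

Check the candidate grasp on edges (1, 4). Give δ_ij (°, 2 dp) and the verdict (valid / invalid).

δ = 46.71°, valid

α = atan 0.8 = 38.66°;  2α = 77.32°
edge 1: e_1 = (+1.34, -1.57);  n_1 = (-0.7606, -0.6492)
edge 4: e_4 = (-2.65, +0.13);  n_4 = (+0.0490, +0.9988)
∠(n_1, n_4) = 133.29°
δ = |180° − 133.29°| = 46.71°
46.71° ≤ 2α = 77.32°  →  valid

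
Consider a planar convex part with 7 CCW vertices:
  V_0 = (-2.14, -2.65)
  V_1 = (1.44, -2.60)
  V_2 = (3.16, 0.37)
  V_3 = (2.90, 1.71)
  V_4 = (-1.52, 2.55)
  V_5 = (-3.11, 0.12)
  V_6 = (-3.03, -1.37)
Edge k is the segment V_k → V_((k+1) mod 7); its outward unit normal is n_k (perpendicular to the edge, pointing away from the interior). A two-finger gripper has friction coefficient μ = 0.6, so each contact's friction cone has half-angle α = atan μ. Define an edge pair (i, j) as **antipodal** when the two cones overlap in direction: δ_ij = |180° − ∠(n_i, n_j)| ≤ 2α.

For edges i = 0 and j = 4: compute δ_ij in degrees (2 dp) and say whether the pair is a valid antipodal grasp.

α = atan 0.6 = 30.96°;  2α = 61.93°
edge 0: e_0 = (+3.58, +0.05);  n_0 = (+0.0140, -0.9999)
edge 4: e_4 = (-1.59, -2.43);  n_4 = (-0.8368, +0.5475)
∠(n_0, n_4) = 124.00°
δ = |180° − 124.00°| = 56.00°
56.00° ≤ 2α = 61.93°  →  valid

δ = 56.00°, valid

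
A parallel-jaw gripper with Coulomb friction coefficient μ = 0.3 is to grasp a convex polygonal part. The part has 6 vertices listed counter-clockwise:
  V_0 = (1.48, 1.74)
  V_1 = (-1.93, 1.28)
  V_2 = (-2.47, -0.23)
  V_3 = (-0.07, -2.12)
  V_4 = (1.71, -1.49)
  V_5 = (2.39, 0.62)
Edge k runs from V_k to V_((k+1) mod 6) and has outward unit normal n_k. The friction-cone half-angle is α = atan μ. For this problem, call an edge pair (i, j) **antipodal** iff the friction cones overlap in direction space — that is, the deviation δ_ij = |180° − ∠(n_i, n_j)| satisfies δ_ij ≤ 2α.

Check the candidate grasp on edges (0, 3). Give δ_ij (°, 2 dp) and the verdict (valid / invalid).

δ = 11.81°, valid

α = atan 0.3 = 16.70°;  2α = 33.40°
edge 0: e_0 = (-3.41, -0.46);  n_0 = (-0.1337, +0.9910)
edge 3: e_3 = (+1.78, +0.63);  n_3 = (+0.3337, -0.9427)
∠(n_0, n_3) = 168.19°
δ = |180° − 168.19°| = 11.81°
11.81° ≤ 2α = 33.40°  →  valid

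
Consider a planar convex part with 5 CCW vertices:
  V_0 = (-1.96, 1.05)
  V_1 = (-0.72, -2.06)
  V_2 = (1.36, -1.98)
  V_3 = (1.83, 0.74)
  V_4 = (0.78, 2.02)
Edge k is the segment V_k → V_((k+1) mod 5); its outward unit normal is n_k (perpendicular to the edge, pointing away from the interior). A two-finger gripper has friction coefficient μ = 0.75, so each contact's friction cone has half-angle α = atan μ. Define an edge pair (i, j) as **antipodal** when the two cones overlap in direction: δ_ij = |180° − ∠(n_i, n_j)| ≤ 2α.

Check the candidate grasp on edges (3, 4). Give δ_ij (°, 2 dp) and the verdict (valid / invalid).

α = atan 0.75 = 36.87°;  2α = 73.74°
edge 3: e_3 = (-1.05, +1.28);  n_3 = (+0.7731, +0.6342)
edge 4: e_4 = (-2.74, -0.97);  n_4 = (-0.3337, +0.9427)
∠(n_3, n_4) = 70.13°
δ = |180° − 70.13°| = 109.87°
109.87° > 2α = 73.74°  →  invalid

δ = 109.87°, invalid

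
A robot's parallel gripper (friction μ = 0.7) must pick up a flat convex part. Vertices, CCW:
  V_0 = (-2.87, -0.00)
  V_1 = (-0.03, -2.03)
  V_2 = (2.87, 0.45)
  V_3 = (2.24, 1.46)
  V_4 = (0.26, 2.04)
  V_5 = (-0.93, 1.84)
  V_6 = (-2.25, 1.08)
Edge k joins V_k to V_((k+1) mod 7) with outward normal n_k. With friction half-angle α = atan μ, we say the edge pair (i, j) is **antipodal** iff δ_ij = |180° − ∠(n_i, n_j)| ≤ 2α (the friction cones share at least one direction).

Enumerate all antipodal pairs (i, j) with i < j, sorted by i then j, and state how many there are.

α = atan 0.7 = 34.99°;  2α = 69.98°
n_0 = (-0.5815, -0.8135)
n_1 = (+0.6499, -0.7600)
n_2 = (+0.8485, +0.5292)
n_3 = (+0.2811, +0.9597)
n_4 = (-0.1657, +0.9862)
n_5 = (-0.4990, +0.8666)
n_6 = (-0.8673, +0.4979)
  (0,1): δ = 103.91°  ·
  (0,2): δ = 22.49°  ✓
  (0,3): δ = 19.23°  ✓
  (0,4): δ = 45.10°  ✓
  (0,5): δ = 65.49°  ✓
  (0,6): δ = 95.70°  ·
  (1,2): δ = 98.58°  ·
  (1,3): δ = 56.86°  ✓
  (1,4): δ = 31.00°  ✓
  (1,5): δ = 10.60°  ✓
  (1,6): δ = 19.60°  ✓
  (2,3): δ = 138.28°  ·
  (2,4): δ = 112.41°  ·
  (2,5): δ = 92.02°  ·
  (2,6): δ = 61.81°  ✓
  (3,4): δ = 154.13°  ·
  (3,5): δ = 133.74°  ·
  (3,6): δ = 103.53°  ·
  (4,5): δ = 159.61°  ·
  (4,6): δ = 129.40°  ·
  (5,6): δ = 149.79°  ·
antipodal pairs: 9

count = 9; pairs: (0,2), (0,3), (0,4), (0,5), (1,3), (1,4), (1,5), (1,6), (2,6)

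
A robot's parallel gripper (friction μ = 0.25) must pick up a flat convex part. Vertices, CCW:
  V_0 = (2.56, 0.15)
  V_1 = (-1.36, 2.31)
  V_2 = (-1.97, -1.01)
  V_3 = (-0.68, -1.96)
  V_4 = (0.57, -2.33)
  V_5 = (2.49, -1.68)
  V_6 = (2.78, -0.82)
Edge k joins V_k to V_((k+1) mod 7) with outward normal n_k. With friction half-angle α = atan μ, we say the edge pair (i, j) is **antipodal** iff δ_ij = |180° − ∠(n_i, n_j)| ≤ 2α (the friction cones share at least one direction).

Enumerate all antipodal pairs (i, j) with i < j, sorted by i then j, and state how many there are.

α = atan 0.25 = 14.04°;  2α = 28.07°
n_0 = (+0.4826, +0.8758)
n_1 = (-0.9835, +0.1807)
n_2 = (-0.5930, -0.8052)
n_3 = (-0.2838, -0.9589)
n_4 = (+0.3207, -0.9472)
n_5 = (+0.9476, -0.3195)
n_6 = (+0.9752, +0.2212)
  (0,1): δ = 71.56°  ·
  (0,2): δ = 7.51°  ✓
  (0,3): δ = 12.37°  ✓
  (0,4): δ = 47.56°  ·
  (0,5): δ = 100.22°  ·
  (0,6): δ = 131.63°  ·
  (1,2): δ = 115.96°  ·
  (1,3): δ = 96.08°  ·
  (1,4): δ = 60.89°  ·
  (1,5): δ = 8.22°  ✓
  (1,6): δ = 23.19°  ✓
  (2,3): δ = 160.12°  ·
  (2,4): δ = 124.93°  ·
  (2,5): δ = 72.27°  ·
  (2,6): δ = 40.85°  ·
  (3,4): δ = 144.81°  ·
  (3,5): δ = 92.15°  ·
  (3,6): δ = 60.73°  ·
  (4,5): δ = 127.34°  ·
  (4,6): δ = 95.92°  ·
  (5,6): δ = 148.59°  ·
antipodal pairs: 4

count = 4; pairs: (0,2), (0,3), (1,5), (1,6)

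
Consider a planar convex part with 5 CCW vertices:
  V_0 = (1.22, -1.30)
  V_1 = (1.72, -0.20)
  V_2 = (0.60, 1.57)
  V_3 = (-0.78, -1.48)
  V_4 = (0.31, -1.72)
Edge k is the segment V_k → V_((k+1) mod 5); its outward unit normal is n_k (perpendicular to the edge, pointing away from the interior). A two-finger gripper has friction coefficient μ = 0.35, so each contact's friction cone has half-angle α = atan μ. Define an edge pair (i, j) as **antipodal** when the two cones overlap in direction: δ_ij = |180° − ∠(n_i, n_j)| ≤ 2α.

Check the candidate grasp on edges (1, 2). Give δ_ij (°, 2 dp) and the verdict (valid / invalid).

α = atan 0.35 = 19.29°;  2α = 38.58°
edge 1: e_1 = (-1.12, +1.77);  n_1 = (+0.8450, +0.5347)
edge 2: e_2 = (-1.38, -3.05);  n_2 = (-0.9111, +0.4122)
∠(n_1, n_2) = 123.33°
δ = |180° − 123.33°| = 56.67°
56.67° > 2α = 38.58°  →  invalid

δ = 56.67°, invalid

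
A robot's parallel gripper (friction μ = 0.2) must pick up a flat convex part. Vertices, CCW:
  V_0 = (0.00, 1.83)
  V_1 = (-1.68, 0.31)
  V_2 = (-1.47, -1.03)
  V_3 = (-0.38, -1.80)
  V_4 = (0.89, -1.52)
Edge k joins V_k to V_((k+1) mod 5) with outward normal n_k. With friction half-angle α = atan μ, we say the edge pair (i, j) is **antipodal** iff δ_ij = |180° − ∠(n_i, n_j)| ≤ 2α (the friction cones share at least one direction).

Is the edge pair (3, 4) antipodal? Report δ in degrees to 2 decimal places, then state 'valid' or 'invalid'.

δ = 87.56°, invalid

α = atan 0.2 = 11.31°;  2α = 22.62°
edge 3: e_3 = (+1.27, +0.28);  n_3 = (+0.2153, -0.9765)
edge 4: e_4 = (-0.89, +3.35);  n_4 = (+0.9665, +0.2568)
∠(n_3, n_4) = 92.44°
δ = |180° − 92.44°| = 87.56°
87.56° > 2α = 22.62°  →  invalid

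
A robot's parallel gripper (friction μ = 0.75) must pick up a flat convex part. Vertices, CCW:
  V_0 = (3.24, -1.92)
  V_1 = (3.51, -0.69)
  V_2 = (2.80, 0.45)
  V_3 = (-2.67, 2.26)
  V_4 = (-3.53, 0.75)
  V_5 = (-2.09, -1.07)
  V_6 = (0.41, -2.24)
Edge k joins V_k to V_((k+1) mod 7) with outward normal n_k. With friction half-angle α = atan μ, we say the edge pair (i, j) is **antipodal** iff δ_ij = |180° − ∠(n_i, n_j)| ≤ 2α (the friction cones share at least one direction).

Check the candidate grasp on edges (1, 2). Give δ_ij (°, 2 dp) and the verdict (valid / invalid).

α = atan 0.75 = 36.87°;  2α = 73.74°
edge 1: e_1 = (-0.71, +1.14);  n_1 = (+0.8488, +0.5287)
edge 2: e_2 = (-5.47, +1.81);  n_2 = (+0.3141, +0.9494)
∠(n_1, n_2) = 39.78°
δ = |180° − 39.78°| = 140.22°
140.22° > 2α = 73.74°  →  invalid

δ = 140.22°, invalid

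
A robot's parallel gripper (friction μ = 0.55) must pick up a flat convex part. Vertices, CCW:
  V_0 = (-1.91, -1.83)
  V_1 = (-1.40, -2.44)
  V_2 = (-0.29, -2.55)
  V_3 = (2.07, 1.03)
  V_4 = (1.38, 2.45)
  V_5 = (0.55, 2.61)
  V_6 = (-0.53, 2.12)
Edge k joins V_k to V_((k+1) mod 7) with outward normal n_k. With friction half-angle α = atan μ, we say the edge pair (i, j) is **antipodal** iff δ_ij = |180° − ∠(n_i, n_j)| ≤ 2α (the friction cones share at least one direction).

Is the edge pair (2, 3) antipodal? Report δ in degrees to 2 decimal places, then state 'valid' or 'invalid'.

α = atan 0.55 = 28.81°;  2α = 57.62°
edge 2: e_2 = (+2.36, +3.58);  n_2 = (+0.8349, -0.5504)
edge 3: e_3 = (-0.69, +1.42);  n_3 = (+0.8994, +0.4371)
∠(n_2, n_3) = 59.31°
δ = |180° − 59.31°| = 120.69°
120.69° > 2α = 57.62°  →  invalid

δ = 120.69°, invalid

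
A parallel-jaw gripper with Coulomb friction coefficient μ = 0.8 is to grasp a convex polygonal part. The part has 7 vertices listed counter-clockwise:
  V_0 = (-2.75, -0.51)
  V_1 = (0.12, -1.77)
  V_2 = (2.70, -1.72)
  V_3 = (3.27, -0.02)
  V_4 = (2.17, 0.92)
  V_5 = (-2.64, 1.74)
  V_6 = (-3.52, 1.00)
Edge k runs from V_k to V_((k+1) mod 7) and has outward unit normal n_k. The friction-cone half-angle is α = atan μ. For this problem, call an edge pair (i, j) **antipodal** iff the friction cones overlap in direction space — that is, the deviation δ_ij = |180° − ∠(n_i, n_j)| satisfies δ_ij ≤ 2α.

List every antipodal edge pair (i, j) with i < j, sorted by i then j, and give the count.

count = 10; pairs: (0,3), (0,4), (0,5), (1,3), (1,4), (1,5), (2,5), (2,6), (3,6), (4,6)

α = atan 0.8 = 38.66°;  2α = 77.32°
n_0 = (-0.4020, -0.9156)
n_1 = (+0.0194, -0.9998)
n_2 = (+0.9481, -0.3179)
n_3 = (+0.6497, +0.7602)
n_4 = (+0.1681, +0.9858)
n_5 = (-0.6436, +0.7654)
n_6 = (-0.8909, -0.4543)
  (0,1): δ = 155.19°  ·
  (0,2): δ = 84.83°  ·
  (0,3): δ = 16.81°  ✓
  (0,4): δ = 14.03°  ✓
  (0,5): δ = 63.76°  ✓
  (0,6): δ = 140.72°  ·
  (1,2): δ = 109.65°  ·
  (1,3): δ = 41.63°  ✓
  (1,4): δ = 10.78°  ✓
  (1,5): δ = 38.95°  ✓
  (1,6): δ = 115.91°  ·
  (2,3): δ = 111.98°  ·
  (2,4): δ = 81.14°  ·
  (2,5): δ = 31.40°  ✓
  (2,6): δ = 45.55°  ✓
  (3,4): δ = 149.16°  ·
  (3,5): δ = 99.42°  ·
  (3,6): δ = 22.47°  ✓
  (4,5): δ = 130.26°  ·
  (4,6): δ = 53.31°  ✓
  (5,6): δ = 103.04°  ·
antipodal pairs: 10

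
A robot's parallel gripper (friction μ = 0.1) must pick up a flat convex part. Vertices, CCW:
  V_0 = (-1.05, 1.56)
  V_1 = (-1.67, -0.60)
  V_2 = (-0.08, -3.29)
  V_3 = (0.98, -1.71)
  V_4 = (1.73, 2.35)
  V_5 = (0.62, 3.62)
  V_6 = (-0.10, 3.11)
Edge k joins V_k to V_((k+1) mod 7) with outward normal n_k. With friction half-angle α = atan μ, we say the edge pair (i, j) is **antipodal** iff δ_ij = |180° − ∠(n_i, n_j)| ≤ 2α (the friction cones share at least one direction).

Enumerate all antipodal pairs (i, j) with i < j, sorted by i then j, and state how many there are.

α = atan 0.1 = 5.71°;  2α = 11.42°
n_0 = (-0.9612, +0.2759)
n_1 = (-0.8609, -0.5088)
n_2 = (+0.8304, -0.5571)
n_3 = (+0.9834, -0.1817)
n_4 = (+0.7529, +0.6581)
n_5 = (-0.5780, +0.8160)
n_6 = (-0.8526, +0.5226)
  (0,1): δ = 133.40°  ·
  (0,2): δ = 17.84°  ·
  (0,3): δ = 5.55°  ✓
  (0,4): δ = 57.17°  ·
  (0,5): δ = 141.33°  ·
  (0,6): δ = 164.51°  ·
  (1,2): δ = 64.44°  ·
  (1,3): δ = 41.05°  ·
  (1,4): δ = 10.57°  ✓
  (1,5): δ = 94.72°  ·
  (1,6): δ = 117.91°  ·
  (2,3): δ = 156.61°  ·
  (2,4): δ = 104.99°  ·
  (2,5): δ = 20.83°  ·
  (2,6): δ = 2.35°  ✓
  (3,4): δ = 128.38°  ·
  (3,5): δ = 44.22°  ·
  (3,6): δ = 21.04°  ·
  (4,5): δ = 95.84°  ·
  (4,6): δ = 72.66°  ·
  (5,6): δ = 156.82°  ·
antipodal pairs: 3

count = 3; pairs: (0,3), (1,4), (2,6)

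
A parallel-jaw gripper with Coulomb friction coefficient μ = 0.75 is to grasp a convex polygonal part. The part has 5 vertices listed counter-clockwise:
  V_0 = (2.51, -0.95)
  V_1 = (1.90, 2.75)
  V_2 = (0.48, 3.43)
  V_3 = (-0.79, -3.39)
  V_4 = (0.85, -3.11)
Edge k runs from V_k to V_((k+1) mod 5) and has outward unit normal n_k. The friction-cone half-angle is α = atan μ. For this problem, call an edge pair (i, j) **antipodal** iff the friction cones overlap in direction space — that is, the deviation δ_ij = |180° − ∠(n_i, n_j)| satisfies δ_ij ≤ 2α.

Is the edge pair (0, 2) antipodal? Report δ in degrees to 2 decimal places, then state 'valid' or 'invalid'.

α = atan 0.75 = 36.87°;  2α = 73.74°
edge 0: e_0 = (-0.61, +3.70);  n_0 = (+0.9867, +0.1627)
edge 2: e_2 = (-1.27, -6.82);  n_2 = (-0.9831, +0.1831)
∠(n_0, n_2) = 160.09°
δ = |180° − 160.09°| = 19.91°
19.91° ≤ 2α = 73.74°  →  valid

δ = 19.91°, valid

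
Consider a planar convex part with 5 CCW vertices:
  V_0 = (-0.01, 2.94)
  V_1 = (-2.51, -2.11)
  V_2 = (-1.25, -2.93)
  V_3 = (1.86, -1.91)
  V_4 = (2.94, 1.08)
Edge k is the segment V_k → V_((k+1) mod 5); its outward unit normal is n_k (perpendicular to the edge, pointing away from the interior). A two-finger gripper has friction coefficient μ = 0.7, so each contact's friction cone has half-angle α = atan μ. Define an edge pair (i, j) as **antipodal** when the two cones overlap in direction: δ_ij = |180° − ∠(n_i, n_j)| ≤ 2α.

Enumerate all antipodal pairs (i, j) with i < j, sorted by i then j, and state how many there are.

count = 4; pairs: (0,2), (0,3), (1,4), (2,4)

α = atan 0.7 = 34.99°;  2α = 69.98°
n_0 = (-0.8962, +0.4437)
n_1 = (-0.5455, -0.8381)
n_2 = (+0.3116, -0.9502)
n_3 = (+0.9405, -0.3397)
n_4 = (+0.5333, +0.8459)
  (0,1): δ = 96.72°  ·
  (0,2): δ = 45.50°  ✓
  (0,3): δ = 6.48°  ✓
  (0,4): δ = 84.11°  ·
  (1,2): δ = 128.79°  ·
  (1,3): δ = 76.80°  ·
  (1,4): δ = 0.82°  ✓
  (2,3): δ = 128.02°  ·
  (2,4): δ = 50.39°  ✓
  (3,4): δ = 102.37°  ·
antipodal pairs: 4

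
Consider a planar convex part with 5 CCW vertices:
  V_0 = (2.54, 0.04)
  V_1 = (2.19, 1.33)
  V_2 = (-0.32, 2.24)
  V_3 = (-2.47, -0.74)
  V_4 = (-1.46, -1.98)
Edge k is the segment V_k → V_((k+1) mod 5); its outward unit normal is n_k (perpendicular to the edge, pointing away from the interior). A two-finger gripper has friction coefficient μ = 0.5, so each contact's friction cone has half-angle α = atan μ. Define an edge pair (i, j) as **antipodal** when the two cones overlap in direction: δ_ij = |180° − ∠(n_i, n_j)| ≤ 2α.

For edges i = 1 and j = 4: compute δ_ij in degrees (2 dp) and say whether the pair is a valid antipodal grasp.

α = atan 0.5 = 26.57°;  2α = 53.13°
edge 1: e_1 = (-2.51, +0.91);  n_1 = (+0.3408, +0.9401)
edge 4: e_4 = (+4.00, +2.02);  n_4 = (+0.4508, -0.8926)
∠(n_1, n_4) = 133.28°
δ = |180° − 133.28°| = 46.72°
46.72° ≤ 2α = 53.13°  →  valid

δ = 46.72°, valid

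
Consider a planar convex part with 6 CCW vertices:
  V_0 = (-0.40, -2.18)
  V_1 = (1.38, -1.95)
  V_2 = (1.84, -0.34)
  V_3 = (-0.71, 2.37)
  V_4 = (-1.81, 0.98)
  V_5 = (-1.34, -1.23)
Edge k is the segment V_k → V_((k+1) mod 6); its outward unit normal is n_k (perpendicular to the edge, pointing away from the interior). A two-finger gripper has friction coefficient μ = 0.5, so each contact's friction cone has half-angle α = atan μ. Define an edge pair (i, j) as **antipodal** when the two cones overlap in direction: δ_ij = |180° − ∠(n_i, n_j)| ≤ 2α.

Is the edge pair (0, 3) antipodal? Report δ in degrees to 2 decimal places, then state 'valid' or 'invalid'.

δ = 44.28°, valid

α = atan 0.5 = 26.57°;  2α = 53.13°
edge 0: e_0 = (+1.78, +0.23);  n_0 = (+0.1281, -0.9918)
edge 3: e_3 = (-1.10, -1.39);  n_3 = (-0.7842, +0.6206)
∠(n_0, n_3) = 135.72°
δ = |180° − 135.72°| = 44.28°
44.28° ≤ 2α = 53.13°  →  valid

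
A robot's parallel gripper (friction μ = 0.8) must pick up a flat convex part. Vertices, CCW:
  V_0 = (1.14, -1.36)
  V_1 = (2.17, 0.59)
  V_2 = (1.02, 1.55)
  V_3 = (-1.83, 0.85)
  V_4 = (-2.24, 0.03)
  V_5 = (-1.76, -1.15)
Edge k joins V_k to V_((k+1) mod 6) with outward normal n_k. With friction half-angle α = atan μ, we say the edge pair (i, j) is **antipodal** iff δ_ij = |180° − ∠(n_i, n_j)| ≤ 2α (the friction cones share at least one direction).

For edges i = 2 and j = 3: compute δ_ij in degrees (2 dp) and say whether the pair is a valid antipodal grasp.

α = atan 0.8 = 38.66°;  2α = 77.32°
edge 2: e_2 = (-2.85, -0.70);  n_2 = (-0.2385, +0.9711)
edge 3: e_3 = (-0.41, -0.82);  n_3 = (-0.8944, +0.4472)
∠(n_2, n_3) = 49.64°
δ = |180° − 49.64°| = 130.36°
130.36° > 2α = 77.32°  →  invalid

δ = 130.36°, invalid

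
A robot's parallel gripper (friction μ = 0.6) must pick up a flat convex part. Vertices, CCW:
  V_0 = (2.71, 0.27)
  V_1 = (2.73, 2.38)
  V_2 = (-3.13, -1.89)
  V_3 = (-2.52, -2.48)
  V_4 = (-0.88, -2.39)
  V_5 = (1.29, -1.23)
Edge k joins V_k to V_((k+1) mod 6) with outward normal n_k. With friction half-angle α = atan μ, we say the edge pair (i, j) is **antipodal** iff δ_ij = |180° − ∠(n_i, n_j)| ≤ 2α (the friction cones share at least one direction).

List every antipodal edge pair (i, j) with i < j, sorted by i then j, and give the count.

count = 5; pairs: (0,1), (0,2), (1,3), (1,4), (1,5)

α = atan 0.6 = 30.96°;  2α = 61.93°
n_0 = (+1.0000, -0.0095)
n_1 = (-0.5889, +0.8082)
n_2 = (-0.6952, -0.7188)
n_3 = (+0.0548, -0.9985)
n_4 = (+0.4714, -0.8819)
n_5 = (+0.7262, -0.6875)
  (0,1): δ = 53.38°  ✓
  (0,2): δ = 46.50°  ✓
  (0,3): δ = 93.68°  ·
  (0,4): δ = 118.67°  ·
  (0,5): δ = 137.11°  ·
  (1,2): δ = 80.12°  ·
  (1,3): δ = 32.94°  ✓
  (1,4): δ = 7.95°  ✓
  (1,5): δ = 10.49°  ✓
  (2,3): δ = 132.81°  ·
  (2,4): δ = 107.83°  ·
  (2,5): δ = 89.39°  ·
  (3,4): δ = 155.01°  ·
  (3,5): δ = 136.57°  ·
  (4,5): δ = 161.56°  ·
antipodal pairs: 5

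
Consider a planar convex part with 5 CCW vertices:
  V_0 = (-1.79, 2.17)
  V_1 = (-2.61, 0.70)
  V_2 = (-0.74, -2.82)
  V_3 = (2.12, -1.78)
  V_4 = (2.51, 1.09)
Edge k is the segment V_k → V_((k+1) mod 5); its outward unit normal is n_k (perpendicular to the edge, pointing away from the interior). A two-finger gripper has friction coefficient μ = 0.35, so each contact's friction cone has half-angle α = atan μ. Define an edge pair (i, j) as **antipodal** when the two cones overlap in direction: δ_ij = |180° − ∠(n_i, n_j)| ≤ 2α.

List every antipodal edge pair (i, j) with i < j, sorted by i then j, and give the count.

count = 3; pairs: (0,3), (1,3), (2,4)

α = atan 0.35 = 19.29°;  2α = 38.58°
n_0 = (-0.8733, +0.4872)
n_1 = (-0.8831, -0.4692)
n_2 = (+0.3417, -0.9398)
n_3 = (+0.9909, -0.1347)
n_4 = (+0.2436, +0.9699)
  (0,1): δ = 122.87°  ·
  (0,2): δ = 40.86°  ·
  (0,3): δ = 21.42°  ✓
  (0,4): δ = 105.05°  ·
  (1,2): δ = 98.00°  ·
  (1,3): δ = 35.72°  ✓
  (1,4): δ = 47.92°  ·
  (2,3): δ = 117.72°  ·
  (2,4): δ = 34.08°  ✓
  (3,4): δ = 96.36°  ·
antipodal pairs: 3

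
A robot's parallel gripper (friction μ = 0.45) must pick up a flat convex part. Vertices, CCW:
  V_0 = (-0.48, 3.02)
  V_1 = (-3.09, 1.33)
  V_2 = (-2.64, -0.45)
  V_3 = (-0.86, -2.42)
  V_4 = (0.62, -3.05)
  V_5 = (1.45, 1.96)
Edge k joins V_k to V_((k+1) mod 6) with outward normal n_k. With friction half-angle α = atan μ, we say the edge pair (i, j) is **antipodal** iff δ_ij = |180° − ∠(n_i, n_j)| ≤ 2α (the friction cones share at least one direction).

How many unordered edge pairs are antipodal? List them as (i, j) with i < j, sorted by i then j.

α = atan 0.45 = 24.23°;  2α = 48.46°
n_0 = (-0.5435, +0.8394)
n_1 = (-0.9695, -0.2451)
n_2 = (-0.7420, -0.6704)
n_3 = (-0.3917, -0.9201)
n_4 = (+0.9866, -0.1634)
n_5 = (+0.4814, +0.8765)
  (0,1): δ = 108.74°  ·
  (0,2): δ = 80.82°  ·
  (0,3): δ = 55.98°  ·
  (0,4): δ = 47.67°  ✓
  (0,5): δ = 118.30°  ·
  (1,2): δ = 152.09°  ·
  (1,3): δ = 127.25°  ·
  (1,4): δ = 23.59°  ✓
  (1,5): δ = 47.04°  ✓
  (2,3): δ = 155.16°  ·
  (2,4): δ = 51.51°  ·
  (2,5): δ = 19.12°  ✓
  (3,4): δ = 76.35°  ·
  (3,5): δ = 5.72°  ✓
  (4,5): δ = 109.37°  ·
antipodal pairs: 5

count = 5; pairs: (0,4), (1,4), (1,5), (2,5), (3,5)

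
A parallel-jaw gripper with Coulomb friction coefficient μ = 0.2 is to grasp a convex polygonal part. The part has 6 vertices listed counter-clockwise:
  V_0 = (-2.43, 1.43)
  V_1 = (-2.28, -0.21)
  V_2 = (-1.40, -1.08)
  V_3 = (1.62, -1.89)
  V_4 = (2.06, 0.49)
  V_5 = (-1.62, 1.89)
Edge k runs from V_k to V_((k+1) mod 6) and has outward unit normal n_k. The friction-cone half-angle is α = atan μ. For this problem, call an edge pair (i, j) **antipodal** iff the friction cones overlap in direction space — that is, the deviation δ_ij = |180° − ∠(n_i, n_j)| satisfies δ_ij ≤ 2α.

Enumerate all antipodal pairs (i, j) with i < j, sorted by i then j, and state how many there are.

α = atan 0.2 = 11.31°;  2α = 22.62°
n_0 = (-0.9958, -0.0911)
n_1 = (-0.7031, -0.7111)
n_2 = (-0.2591, -0.9659)
n_3 = (+0.9833, -0.1818)
n_4 = (+0.3556, +0.9346)
n_5 = (-0.4938, +0.8696)
  (0,1): δ = 139.90°  ·
  (0,2): δ = 110.24°  ·
  (0,3): δ = 15.70°  ✓
  (0,4): δ = 63.95°  ·
  (0,5): δ = 114.37°  ·
  (1,2): δ = 150.34°  ·
  (1,3): δ = 55.80°  ·
  (1,4): δ = 23.84°  ·
  (1,5): δ = 74.26°  ·
  (2,3): δ = 85.46°  ·
  (2,4): δ = 5.81°  ✓
  (2,5): δ = 44.61°  ·
  (3,4): δ = 100.35°  ·
  (3,5): δ = 49.93°  ·
  (4,5): δ = 129.58°  ·
antipodal pairs: 2

count = 2; pairs: (0,3), (2,4)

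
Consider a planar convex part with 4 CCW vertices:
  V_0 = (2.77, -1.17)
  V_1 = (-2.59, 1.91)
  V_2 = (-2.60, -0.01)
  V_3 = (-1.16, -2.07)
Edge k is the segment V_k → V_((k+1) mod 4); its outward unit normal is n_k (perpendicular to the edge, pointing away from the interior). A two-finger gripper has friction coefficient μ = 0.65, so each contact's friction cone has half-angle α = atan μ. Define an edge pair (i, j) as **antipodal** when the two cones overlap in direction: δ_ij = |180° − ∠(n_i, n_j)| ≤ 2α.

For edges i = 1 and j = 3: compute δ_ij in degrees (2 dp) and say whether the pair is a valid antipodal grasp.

α = atan 0.65 = 33.02°;  2α = 66.05°
edge 1: e_1 = (-0.01, -1.92);  n_1 = (-1.0000, +0.0052)
edge 3: e_3 = (+3.93, +0.90);  n_3 = (+0.2232, -0.9748)
∠(n_1, n_3) = 103.20°
δ = |180° − 103.20°| = 76.80°
76.80° > 2α = 66.05°  →  invalid

δ = 76.80°, invalid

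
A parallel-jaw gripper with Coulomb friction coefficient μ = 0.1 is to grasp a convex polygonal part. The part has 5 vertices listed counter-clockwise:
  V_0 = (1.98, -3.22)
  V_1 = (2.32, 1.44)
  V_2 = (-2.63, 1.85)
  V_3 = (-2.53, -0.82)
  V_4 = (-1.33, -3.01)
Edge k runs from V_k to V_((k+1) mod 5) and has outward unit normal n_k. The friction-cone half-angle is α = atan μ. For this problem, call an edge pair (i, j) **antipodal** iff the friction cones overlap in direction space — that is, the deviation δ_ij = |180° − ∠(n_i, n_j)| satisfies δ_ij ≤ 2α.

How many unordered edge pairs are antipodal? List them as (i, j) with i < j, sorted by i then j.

α = atan 0.1 = 5.71°;  2α = 11.42°
n_0 = (+0.9973, -0.0728)
n_1 = (+0.0825, +0.9966)
n_2 = (-0.9993, -0.0374)
n_3 = (-0.8770, -0.4805)
n_4 = (-0.0633, -0.9980)
  (0,1): δ = 90.56°  ·
  (0,2): δ = 6.32°  ✓
  (0,3): δ = 32.89°  ·
  (0,4): δ = 90.54°  ·
  (1,2): δ = 83.12°  ·
  (1,3): δ = 56.54°  ·
  (1,4): δ = 1.10°  ✓
  (2,3): δ = 153.42°  ·
  (2,4): δ = 95.78°  ·
  (3,4): δ = 122.35°  ·
antipodal pairs: 2

count = 2; pairs: (0,2), (1,4)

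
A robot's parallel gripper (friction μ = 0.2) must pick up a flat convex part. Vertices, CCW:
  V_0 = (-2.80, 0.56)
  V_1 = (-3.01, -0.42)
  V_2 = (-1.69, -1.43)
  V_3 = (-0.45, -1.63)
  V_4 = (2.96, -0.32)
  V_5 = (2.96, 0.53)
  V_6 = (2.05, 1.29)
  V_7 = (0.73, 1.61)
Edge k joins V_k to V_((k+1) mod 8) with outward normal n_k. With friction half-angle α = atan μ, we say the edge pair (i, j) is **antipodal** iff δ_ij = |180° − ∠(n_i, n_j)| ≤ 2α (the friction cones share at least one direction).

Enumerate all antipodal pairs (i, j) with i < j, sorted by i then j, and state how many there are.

count = 4; pairs: (0,4), (1,5), (2,6), (3,7)

α = atan 0.2 = 11.31°;  2α = 22.62°
n_0 = (-0.9778, +0.2095)
n_1 = (-0.6077, -0.7942)
n_2 = (-0.1592, -0.9872)
n_3 = (+0.3586, -0.9335)
n_4 = (+1.0000, -0.0000)
n_5 = (+0.6410, +0.7675)
n_6 = (+0.2356, +0.9719)
n_7 = (-0.2851, +0.9585)
  (0,1): δ = 115.33°  ·
  (0,2): δ = 87.07°  ·
  (0,3): δ = 56.89°  ·
  (0,4): δ = 12.09°  ✓
  (0,5): δ = 62.23°  ·
  (0,6): δ = 88.47°  ·
  (0,7): δ = 118.66°  ·
  (1,2): δ = 151.74°  ·
  (1,3): δ = 121.56°  ·
  (1,4): δ = 52.58°  ·
  (1,5): δ = 2.45°  ✓
  (1,6): δ = 23.79°  ·
  (1,7): δ = 53.99°  ·
  (2,3): δ = 149.82°  ·
  (2,4): δ = 80.84°  ·
  (2,5): δ = 30.71°  ·
  (2,6): δ = 4.46°  ✓
  (2,7): δ = 25.73°  ·
  (3,4): δ = 111.01°  ·
  (3,5): δ = 60.88°  ·
  (3,6): δ = 34.64°  ·
  (3,7): δ = 4.45°  ✓
  (4,5): δ = 129.87°  ·
  (4,6): δ = 103.63°  ·
  (4,7): δ = 73.43°  ·
  (5,6): δ = 153.76°  ·
  (5,7): δ = 123.57°  ·
  (6,7): δ = 149.81°  ·
antipodal pairs: 4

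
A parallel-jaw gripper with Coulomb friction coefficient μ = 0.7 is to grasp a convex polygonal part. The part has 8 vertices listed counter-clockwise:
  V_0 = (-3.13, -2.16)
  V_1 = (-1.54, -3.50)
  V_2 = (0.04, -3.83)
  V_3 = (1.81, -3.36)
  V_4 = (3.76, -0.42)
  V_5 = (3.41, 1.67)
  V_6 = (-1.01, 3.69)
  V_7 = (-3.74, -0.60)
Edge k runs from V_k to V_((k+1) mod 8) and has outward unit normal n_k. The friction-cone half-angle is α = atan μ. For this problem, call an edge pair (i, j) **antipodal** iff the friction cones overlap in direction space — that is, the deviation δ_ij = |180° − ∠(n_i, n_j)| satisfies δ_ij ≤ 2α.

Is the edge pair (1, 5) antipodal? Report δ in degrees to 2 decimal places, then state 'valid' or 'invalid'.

α = atan 0.7 = 34.99°;  2α = 69.98°
edge 1: e_1 = (+1.58, -0.33);  n_1 = (-0.2044, -0.9789)
edge 5: e_5 = (-4.42, +2.02);  n_5 = (+0.4157, +0.9095)
∠(n_1, n_5) = 167.24°
δ = |180° − 167.24°| = 12.76°
12.76° ≤ 2α = 69.98°  →  valid

δ = 12.76°, valid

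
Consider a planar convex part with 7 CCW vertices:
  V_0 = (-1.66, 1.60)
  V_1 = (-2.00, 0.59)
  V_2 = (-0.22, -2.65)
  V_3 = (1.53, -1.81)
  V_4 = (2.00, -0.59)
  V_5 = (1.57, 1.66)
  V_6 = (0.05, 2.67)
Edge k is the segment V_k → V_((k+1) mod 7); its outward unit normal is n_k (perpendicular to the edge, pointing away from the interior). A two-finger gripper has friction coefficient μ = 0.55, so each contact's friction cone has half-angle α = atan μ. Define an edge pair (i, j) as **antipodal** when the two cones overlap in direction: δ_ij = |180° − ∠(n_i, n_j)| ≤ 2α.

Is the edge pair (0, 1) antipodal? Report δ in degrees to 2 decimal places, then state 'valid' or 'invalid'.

α = atan 0.55 = 28.81°;  2α = 57.62°
edge 0: e_0 = (-0.34, -1.01);  n_0 = (-0.9477, +0.3190)
edge 1: e_1 = (+1.78, -3.24);  n_1 = (-0.8764, -0.4815)
∠(n_0, n_1) = 47.39°
δ = |180° − 47.39°| = 132.61°
132.61° > 2α = 57.62°  →  invalid

δ = 132.61°, invalid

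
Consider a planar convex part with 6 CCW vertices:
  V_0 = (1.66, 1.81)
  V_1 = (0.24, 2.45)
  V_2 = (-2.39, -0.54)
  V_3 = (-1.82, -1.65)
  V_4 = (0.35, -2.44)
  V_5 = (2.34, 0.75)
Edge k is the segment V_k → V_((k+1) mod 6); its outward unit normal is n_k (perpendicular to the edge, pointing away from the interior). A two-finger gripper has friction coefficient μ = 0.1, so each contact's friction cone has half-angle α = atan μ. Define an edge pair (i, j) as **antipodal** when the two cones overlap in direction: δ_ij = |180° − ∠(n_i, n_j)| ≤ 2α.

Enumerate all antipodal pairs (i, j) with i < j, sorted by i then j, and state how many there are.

α = atan 0.1 = 5.71°;  2α = 11.42°
n_0 = (+0.4109, +0.9117)
n_1 = (-0.7509, +0.6605)
n_2 = (-0.8896, -0.4568)
n_3 = (-0.3421, -0.9397)
n_4 = (+0.8484, -0.5293)
n_5 = (+0.8417, +0.5400)
  (0,1): δ = 107.07°  ·
  (0,2): δ = 38.56°  ·
  (0,3): δ = 4.26°  ✓
  (0,4): δ = 82.30°  ·
  (0,5): δ = 146.94°  ·
  (1,2): δ = 111.48°  ·
  (1,3): δ = 68.67°  ·
  (1,4): δ = 9.38°  ✓
  (1,5): δ = 74.02°  ·
  (2,3): δ = 137.19°  ·
  (2,4): δ = 59.14°  ·
  (2,5): δ = 5.50°  ✓
  (3,4): δ = 101.95°  ·
  (3,5): δ = 37.32°  ·
  (4,5): δ = 115.36°  ·
antipodal pairs: 3

count = 3; pairs: (0,3), (1,4), (2,5)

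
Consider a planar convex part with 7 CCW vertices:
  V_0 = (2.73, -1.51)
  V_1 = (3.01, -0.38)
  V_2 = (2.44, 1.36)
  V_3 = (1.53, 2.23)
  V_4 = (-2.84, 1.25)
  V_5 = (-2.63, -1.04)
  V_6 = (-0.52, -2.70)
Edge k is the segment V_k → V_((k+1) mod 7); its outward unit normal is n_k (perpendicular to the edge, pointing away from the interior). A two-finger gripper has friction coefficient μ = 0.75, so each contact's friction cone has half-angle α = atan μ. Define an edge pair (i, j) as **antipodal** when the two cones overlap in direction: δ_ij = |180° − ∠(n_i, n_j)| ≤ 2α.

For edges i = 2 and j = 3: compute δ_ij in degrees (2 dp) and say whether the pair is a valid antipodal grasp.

δ = 123.65°, invalid

α = atan 0.75 = 36.87°;  2α = 73.74°
edge 2: e_2 = (-0.91, +0.87);  n_2 = (+0.6910, +0.7228)
edge 3: e_3 = (-4.37, -0.98);  n_3 = (-0.2188, +0.9758)
∠(n_2, n_3) = 56.35°
δ = |180° − 56.35°| = 123.65°
123.65° > 2α = 73.74°  →  invalid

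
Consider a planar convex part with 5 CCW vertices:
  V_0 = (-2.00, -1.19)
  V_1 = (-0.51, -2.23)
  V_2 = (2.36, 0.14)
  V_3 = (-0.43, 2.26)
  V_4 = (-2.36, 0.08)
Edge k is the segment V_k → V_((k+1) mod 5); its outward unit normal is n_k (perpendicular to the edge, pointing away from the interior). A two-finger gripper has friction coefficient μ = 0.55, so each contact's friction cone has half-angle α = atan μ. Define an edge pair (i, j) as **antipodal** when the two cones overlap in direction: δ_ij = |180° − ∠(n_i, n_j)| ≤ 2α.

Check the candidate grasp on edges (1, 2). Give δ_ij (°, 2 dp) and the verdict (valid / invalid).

α = atan 0.55 = 28.81°;  2α = 57.62°
edge 1: e_1 = (+2.87, +2.37);  n_1 = (+0.6367, -0.7711)
edge 2: e_2 = (-2.79, +2.12);  n_2 = (+0.6050, +0.7962)
∠(n_1, n_2) = 103.22°
δ = |180° − 103.22°| = 76.78°
76.78° > 2α = 57.62°  →  invalid

δ = 76.78°, invalid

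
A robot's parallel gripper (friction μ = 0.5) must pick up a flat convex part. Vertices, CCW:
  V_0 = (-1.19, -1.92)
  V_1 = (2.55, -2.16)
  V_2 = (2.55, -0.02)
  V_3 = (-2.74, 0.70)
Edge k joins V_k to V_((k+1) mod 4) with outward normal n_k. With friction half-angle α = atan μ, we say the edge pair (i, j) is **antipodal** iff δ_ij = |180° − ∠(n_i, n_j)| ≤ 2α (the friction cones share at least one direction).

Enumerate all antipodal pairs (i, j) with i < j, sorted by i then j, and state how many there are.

α = atan 0.5 = 26.57°;  2α = 53.13°
n_0 = (-0.0640, -0.9979)
n_1 = (+1.0000, -0.0000)
n_2 = (+0.1349, +0.9909)
n_3 = (-0.8607, -0.5092)
  (0,1): δ = 86.33°  ·
  (0,2): δ = 4.08°  ✓
  (0,3): δ = 124.28°  ·
  (1,2): δ = 97.75°  ·
  (1,3): δ = 30.61°  ✓
  (2,3): δ = 51.64°  ✓
antipodal pairs: 3

count = 3; pairs: (0,2), (1,3), (2,3)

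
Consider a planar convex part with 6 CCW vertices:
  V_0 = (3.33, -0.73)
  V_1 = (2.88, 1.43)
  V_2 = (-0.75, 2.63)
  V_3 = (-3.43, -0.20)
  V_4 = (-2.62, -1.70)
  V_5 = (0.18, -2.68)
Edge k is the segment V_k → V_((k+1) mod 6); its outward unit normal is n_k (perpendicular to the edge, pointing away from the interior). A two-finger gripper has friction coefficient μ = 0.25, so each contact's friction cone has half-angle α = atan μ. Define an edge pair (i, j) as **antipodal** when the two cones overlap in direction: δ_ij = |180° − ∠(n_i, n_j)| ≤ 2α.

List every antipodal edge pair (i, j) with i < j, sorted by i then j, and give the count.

count = 3; pairs: (0,3), (1,4), (2,5)

α = atan 0.25 = 14.04°;  2α = 28.07°
n_0 = (+0.9790, +0.2040)
n_1 = (+0.3139, +0.9495)
n_2 = (-0.7261, +0.6876)
n_3 = (-0.8799, -0.4751)
n_4 = (-0.3304, -0.9439)
n_5 = (+0.5264, -0.8503)
  (0,1): δ = 120.06°  ·
  (0,2): δ = 55.21°  ·
  (0,3): δ = 16.60°  ✓
  (0,4): δ = 58.94°  ·
  (0,5): δ = 109.99°  ·
  (1,2): δ = 115.15°  ·
  (1,3): δ = 43.34°  ·
  (1,4): δ = 1.00°  ✓
  (1,5): δ = 50.05°  ·
  (2,3): δ = 108.19°  ·
  (2,4): δ = 65.85°  ·
  (2,5): δ = 14.80°  ✓
  (3,4): δ = 137.66°  ·
  (3,5): δ = 86.61°  ·
  (4,5): δ = 128.95°  ·
antipodal pairs: 3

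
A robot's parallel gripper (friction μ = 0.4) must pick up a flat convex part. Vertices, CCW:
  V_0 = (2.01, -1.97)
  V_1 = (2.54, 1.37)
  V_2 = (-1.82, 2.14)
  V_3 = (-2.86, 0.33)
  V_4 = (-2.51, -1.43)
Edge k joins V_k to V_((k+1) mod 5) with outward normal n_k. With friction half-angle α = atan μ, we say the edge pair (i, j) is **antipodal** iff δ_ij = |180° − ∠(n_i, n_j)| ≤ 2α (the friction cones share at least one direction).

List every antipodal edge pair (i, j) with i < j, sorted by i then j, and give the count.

count = 3; pairs: (0,2), (0,3), (1,4)

α = atan 0.4 = 21.80°;  2α = 43.60°
n_0 = (+0.9876, -0.1567)
n_1 = (+0.1739, +0.9848)
n_2 = (-0.8671, +0.4982)
n_3 = (-0.9808, -0.1950)
n_4 = (-0.1186, -0.9929)
  (0,1): δ = 91.00°  ·
  (0,2): δ = 20.86°  ✓
  (0,3): δ = 20.26°  ✓
  (0,4): δ = 92.20°  ·
  (1,2): δ = 109.87°  ·
  (1,3): δ = 68.74°  ·
  (1,4): δ = 3.20°  ✓
  (2,3): δ = 138.87°  ·
  (2,4): δ = 66.93°  ·
  (3,4): δ = 108.06°  ·
antipodal pairs: 3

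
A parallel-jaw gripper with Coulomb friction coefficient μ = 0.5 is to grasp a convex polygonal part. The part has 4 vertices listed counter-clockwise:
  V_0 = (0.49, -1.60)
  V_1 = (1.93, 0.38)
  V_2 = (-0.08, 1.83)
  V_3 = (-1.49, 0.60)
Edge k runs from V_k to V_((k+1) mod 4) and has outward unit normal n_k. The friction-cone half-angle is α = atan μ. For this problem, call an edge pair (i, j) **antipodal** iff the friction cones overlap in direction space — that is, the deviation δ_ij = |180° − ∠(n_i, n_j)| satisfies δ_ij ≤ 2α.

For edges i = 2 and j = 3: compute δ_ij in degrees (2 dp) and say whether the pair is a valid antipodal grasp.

δ = 89.11°, invalid

α = atan 0.5 = 26.57°;  2α = 53.13°
edge 2: e_2 = (-1.41, -1.23);  n_2 = (-0.6574, +0.7536)
edge 3: e_3 = (+1.98, -2.20);  n_3 = (-0.7433, -0.6690)
∠(n_2, n_3) = 90.89°
δ = |180° − 90.89°| = 89.11°
89.11° > 2α = 53.13°  →  invalid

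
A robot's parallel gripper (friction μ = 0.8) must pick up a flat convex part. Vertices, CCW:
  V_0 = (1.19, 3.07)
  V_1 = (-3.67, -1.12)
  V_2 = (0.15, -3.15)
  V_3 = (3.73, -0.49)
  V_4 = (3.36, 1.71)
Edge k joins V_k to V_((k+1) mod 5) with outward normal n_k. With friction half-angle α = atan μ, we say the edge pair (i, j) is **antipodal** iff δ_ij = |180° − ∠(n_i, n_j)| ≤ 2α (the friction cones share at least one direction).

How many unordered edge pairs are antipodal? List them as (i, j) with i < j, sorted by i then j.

count = 6; pairs: (0,1), (0,2), (0,3), (1,3), (1,4), (2,4)

α = atan 0.8 = 38.66°;  2α = 77.32°
n_0 = (-0.6530, +0.7574)
n_1 = (-0.4693, -0.8831)
n_2 = (+0.5964, -0.8027)
n_3 = (+0.9862, +0.1659)
n_4 = (+0.5311, +0.8473)
  (0,1): δ = 68.75°  ✓
  (0,2): δ = 4.15°  ✓
  (0,3): δ = 58.78°  ✓
  (0,4): δ = 107.16°  ·
  (1,2): δ = 115.40°  ·
  (1,3): δ = 52.47°  ✓
  (1,4): δ = 4.09°  ✓
  (2,3): δ = 117.07°  ·
  (2,4): δ = 68.69°  ✓
  (3,4): δ = 131.62°  ·
antipodal pairs: 6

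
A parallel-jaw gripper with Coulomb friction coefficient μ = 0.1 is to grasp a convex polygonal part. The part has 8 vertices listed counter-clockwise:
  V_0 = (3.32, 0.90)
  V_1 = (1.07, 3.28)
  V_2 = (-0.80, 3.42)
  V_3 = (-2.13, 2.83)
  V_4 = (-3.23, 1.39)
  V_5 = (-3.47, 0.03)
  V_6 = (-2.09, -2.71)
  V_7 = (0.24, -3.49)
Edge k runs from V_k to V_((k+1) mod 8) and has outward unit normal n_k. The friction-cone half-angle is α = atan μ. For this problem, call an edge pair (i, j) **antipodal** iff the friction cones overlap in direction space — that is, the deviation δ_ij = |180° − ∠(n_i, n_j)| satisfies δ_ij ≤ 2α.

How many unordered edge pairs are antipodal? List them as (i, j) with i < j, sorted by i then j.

count = 1; pairs: (3,7)

α = atan 0.1 = 5.71°;  2α = 11.42°
n_0 = (+0.7267, +0.6870)
n_1 = (+0.0747, +0.9972)
n_2 = (-0.4055, +0.9141)
n_3 = (-0.7947, +0.6070)
n_4 = (-0.9848, +0.1738)
n_5 = (-0.8931, -0.4498)
n_6 = (-0.3174, -0.9483)
n_7 = (+0.8186, -0.5743)
  (0,1): δ = 137.67°  ·
  (0,2): δ = 109.47°  ·
  (0,3): δ = 80.77°  ·
  (0,4): δ = 53.40°  ·
  (0,5): δ = 16.66°  ·
  (0,6): δ = 28.10°  ·
  (0,7): δ = 101.56°  ·
  (1,2): δ = 151.80°  ·
  (1,3): δ = 123.09°  ·
  (1,4): δ = 95.73°  ·
  (1,5): δ = 58.99°  ·
  (1,6): δ = 14.23°  ·
  (1,7): δ = 59.23°  ·
  (2,3): δ = 151.30°  ·
  (2,4): δ = 123.93°  ·
  (2,5): δ = 87.19°  ·
  (2,6): δ = 42.43°  ·
  (2,7): δ = 31.02°  ·
  (3,4): δ = 152.63°  ·
  (3,5): δ = 115.89°  ·
  (3,6): δ = 71.13°  ·
  (3,7): δ = 2.32°  ✓
  (4,5): δ = 143.26°  ·
  (4,6): δ = 98.50°  ·
  (4,7): δ = 25.05°  ·
  (5,6): δ = 135.24°  ·
  (5,7): δ = 61.79°  ·
  (6,7): δ = 106.54°  ·
antipodal pairs: 1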